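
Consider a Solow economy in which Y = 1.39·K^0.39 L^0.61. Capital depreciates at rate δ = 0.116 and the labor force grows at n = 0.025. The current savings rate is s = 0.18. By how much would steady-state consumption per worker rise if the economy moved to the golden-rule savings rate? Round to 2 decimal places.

Δc ≈ 0.36

Capital per worker breaks even when investment replaces (n + δ)·k; here n + δ = 0.141.
Current steady state (s = 0.18): k* = (0.18·1.39/0.141)^(1/0.61) ≈ 2.5604, y* = 1.39·2.5604^0.39 ≈ 2.0056, c* = (1−0.18)·2.0056 ≈ 1.6446.
Setting f'(k) = n+δ gives 0.39·1.39·k^(0.39−1) = 0.141, hence k_gold = (0.39·1.39/0.141)^(1/0.61) ≈ 9.0947.
y_gold = 1.39·9.0947^0.39 ≈ 3.2881, c_gold = y_gold − 0.141·k_gold ≈ 2.0057.
Gain: Δc = 2.0057 − 1.6446 ≈ 0.3611.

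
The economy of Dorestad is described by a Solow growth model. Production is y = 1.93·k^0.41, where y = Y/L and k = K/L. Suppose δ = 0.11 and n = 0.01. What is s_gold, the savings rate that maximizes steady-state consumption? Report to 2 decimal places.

The effective depreciation rate is n + δ = 0.01 + 0.11 = 0.12.
At the golden rule MPK = n+δ, and in any Cobb-Douglas steady state s = (n+δ)·k/y = MPK·k/y = capital's share 0.41.

s_gold = 0.41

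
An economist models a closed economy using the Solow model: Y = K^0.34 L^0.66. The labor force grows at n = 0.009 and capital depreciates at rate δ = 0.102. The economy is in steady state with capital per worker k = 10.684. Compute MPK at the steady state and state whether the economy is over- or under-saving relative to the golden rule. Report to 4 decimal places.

n + δ = 0.009 + 0.102 = 0.111.
MPK = 0.34·k^(0.34−1) = 0.34·10.684^(-0.66) ≈ 0.0712.
MPK < 0.111, so the economy is dynamically inefficient (over-saving).

over-saving; MPK ≈ 0.0712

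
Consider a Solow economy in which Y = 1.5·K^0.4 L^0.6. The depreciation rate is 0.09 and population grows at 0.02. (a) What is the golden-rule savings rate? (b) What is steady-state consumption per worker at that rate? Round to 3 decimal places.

n + δ = 0.02 + 0.09 = 0.11.
For Cobb-Douglas, s_gold equals capital's share: s_gold = 0.4.
Golden rule sets MPK = n+δ: 0.4·1.5·k^(0.4−1) = 0.11, so k_gold = (0.4·1.5/0.11)^(1/0.6) ≈ 16.9017.
y_gold = 1.5·16.9017^0.4 ≈ 4.6480; c_gold = (1−0.4)·y_gold ≈ 2.7888.

(a) s_gold = 0.400; (b) c_gold ≈ 2.789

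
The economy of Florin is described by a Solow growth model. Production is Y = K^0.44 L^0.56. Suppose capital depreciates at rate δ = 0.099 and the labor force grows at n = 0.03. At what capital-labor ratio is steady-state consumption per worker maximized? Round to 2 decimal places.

Break-even investment rate: n + δ = 0.03 + 0.099 = 0.129.
Golden rule sets MPK = n+δ: 0.44·k^(0.44−1) = 0.129, so k_gold = (0.44/0.129)^(1/0.56) ≈ 8.9442.

k_gold ≈ 8.94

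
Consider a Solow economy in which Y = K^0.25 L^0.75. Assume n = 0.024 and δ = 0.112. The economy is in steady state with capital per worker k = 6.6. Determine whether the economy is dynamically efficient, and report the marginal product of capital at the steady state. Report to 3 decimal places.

dynamically inefficient; MPK ≈ 0.061

Break-even investment rate: n + δ = 0.024 + 0.112 = 0.136.
MPK = 0.25·k^(0.25−1) = 0.25·6.6^(-0.75) ≈ 0.0607.
MPK < 0.136, so the economy is dynamically inefficient (over-saving).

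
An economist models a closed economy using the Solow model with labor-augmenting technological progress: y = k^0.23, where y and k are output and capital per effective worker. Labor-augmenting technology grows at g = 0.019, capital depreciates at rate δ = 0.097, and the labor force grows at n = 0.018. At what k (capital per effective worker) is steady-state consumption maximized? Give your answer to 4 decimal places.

n + g + δ = 0.018 + 0.019 + 0.097 = 0.134.
Setting f'(k) = n+g+δ gives 0.23·k^(0.23−1) = 0.134, hence k_gold = (0.23/0.134)^(1/0.77) ≈ 2.0170.

k_gold ≈ 2.0170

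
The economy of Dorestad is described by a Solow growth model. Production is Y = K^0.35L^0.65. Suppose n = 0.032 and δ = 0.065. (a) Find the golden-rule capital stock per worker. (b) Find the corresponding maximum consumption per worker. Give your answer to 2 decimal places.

Break-even investment rate: n + δ = 0.032 + 0.065 = 0.097.
At the golden rule the marginal product of capital equals n+δ: 0.35·k^(0.35−1) = 0.097. Solving, k_gold = (0.35/0.097)^(1/0.65) ≈ 7.2008.
y_gold = 7.2008^0.35 ≈ 1.9956; c_gold = y_gold − 0.097·k_gold ≈ 1.2972.

(a) k_gold ≈ 7.20; (b) c_gold ≈ 1.30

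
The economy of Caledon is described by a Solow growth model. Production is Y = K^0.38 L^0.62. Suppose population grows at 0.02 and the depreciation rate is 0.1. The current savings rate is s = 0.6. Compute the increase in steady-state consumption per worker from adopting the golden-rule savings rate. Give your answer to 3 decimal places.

n + δ = 0.02 + 0.1 = 0.12.
Current steady state (s = 0.6): k* = (0.6/0.12)^(1/0.62) ≈ 13.4082, y* = 13.4082^0.38 ≈ 2.6816, c* = (1−0.6)·2.6816 ≈ 1.0727.
Setting f'(k) = n+δ gives 0.38·k^(0.38−1) = 0.12, hence k_gold = (0.38/0.12)^(1/0.62) ≈ 6.4183.
y_gold = 6.4183^0.38 ≈ 2.0268, c_gold = y_gold − 0.12·k_gold ≈ 1.2566.
Gain: Δc = 1.2566 − 1.0727 ≈ 0.1840.

Δc ≈ 0.184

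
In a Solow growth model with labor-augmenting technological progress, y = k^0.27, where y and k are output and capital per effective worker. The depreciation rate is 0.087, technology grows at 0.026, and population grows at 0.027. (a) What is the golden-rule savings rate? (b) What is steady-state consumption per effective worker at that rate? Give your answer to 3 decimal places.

(a) s_gold = 0.270; (b) c_gold ≈ 0.931

Break-even investment rate: n + g + δ = 0.027 + 0.026 + 0.087 = 0.14.
For Cobb-Douglas, s_gold equals capital's share: s_gold = 0.27.
Setting f'(k) = n+g+δ gives 0.27·k^(0.27−1) = 0.14, hence k_gold = (0.27/0.14)^(1/0.73) ≈ 2.4589.
y_gold = 2.4589^0.27 ≈ 1.2750; c_gold = (1−0.27)·y_gold ≈ 0.9307.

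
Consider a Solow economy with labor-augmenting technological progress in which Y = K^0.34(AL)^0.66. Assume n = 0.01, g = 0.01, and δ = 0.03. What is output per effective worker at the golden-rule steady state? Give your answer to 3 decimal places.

The effective depreciation rate is n + g + δ = 0.01 + 0.01 + 0.03 = 0.05.
Golden rule sets MPK = n+g+δ: 0.34·k^(0.34−1) = 0.05, so k_gold = (0.34/0.05)^(1/0.66) ≈ 18.2548.
Output: y_gold = k_gold^0.34 = 18.2548^0.34 ≈ 2.6845.

y_gold ≈ 2.685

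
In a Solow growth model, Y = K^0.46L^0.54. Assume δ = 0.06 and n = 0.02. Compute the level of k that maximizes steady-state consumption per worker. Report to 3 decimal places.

Capital per worker breaks even when investment replaces (n + δ)·k; here n + δ = 0.08.
Setting f'(k) = n+δ gives 0.46·k^(0.46−1) = 0.08, hence k_gold = (0.46/0.08)^(1/0.54) ≈ 25.5148.

k_gold ≈ 25.515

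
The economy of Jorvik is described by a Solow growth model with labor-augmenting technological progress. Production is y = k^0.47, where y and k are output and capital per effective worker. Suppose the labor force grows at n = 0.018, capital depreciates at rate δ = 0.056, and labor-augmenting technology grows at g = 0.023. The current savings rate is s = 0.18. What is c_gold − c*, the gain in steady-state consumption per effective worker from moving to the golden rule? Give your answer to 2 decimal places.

Δc ≈ 0.73

n + g + δ = 0.018 + 0.023 + 0.056 = 0.097.
Current steady state (s = 0.18): k* = (0.18/0.097)^(1/0.53) ≈ 3.2107, y* = 3.2107^0.47 ≈ 1.7302, c* = (1−0.18)·1.7302 ≈ 1.4188.
Maximizing c = f(k) − (n+g+δ)·k gives f'(k) = n+g+δ, i.e. 0.47·k^(0.47−1) = 0.097, so k_gold = (0.47/0.097)^(1/0.53) ≈ 19.6367.
y_gold = 19.6367^0.47 ≈ 4.0527, c_gold = y_gold − 0.097·k_gold ≈ 2.1479.
Gain: Δc = 2.1479 − 1.4188 ≈ 0.7291.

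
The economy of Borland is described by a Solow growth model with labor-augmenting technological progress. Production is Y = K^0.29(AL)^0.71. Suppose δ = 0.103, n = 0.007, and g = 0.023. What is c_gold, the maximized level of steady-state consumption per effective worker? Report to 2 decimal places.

c_gold ≈ 0.98

Break-even investment rate: n + g + δ = 0.007 + 0.023 + 0.103 = 0.133.
At the golden rule the marginal product of capital equals n+g+δ: 0.29·k^(0.29−1) = 0.133. Solving, k_gold = (0.29/0.133)^(1/0.71) ≈ 2.9980.
y_gold = 2.9980^0.29 ≈ 1.3749.
c_gold = y_gold − (n+g+δ)·k_gold = 1.3749 − 0.133·2.9980 ≈ 0.9762.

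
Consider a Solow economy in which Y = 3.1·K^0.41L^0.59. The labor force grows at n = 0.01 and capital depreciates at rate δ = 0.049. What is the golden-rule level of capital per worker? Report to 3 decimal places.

Capital per worker breaks even when investment replaces (n + δ)·k; here n + δ = 0.059.
Setting f'(k) = n+δ gives 0.41·3.1·k^(0.41−1) = 0.059, hence k_gold = (0.41·3.1/0.059)^(1/0.59) ≈ 181.8945.

k_gold ≈ 181.894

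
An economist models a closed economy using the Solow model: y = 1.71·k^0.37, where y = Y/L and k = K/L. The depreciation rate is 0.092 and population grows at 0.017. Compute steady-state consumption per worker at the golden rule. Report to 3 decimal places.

c_gold ≈ 3.026

n + δ = 0.017 + 0.092 = 0.109.
At the golden rule the marginal product of capital equals n+δ: 0.37·1.71·k^(0.37−1) = 0.109. Solving, k_gold = (0.37·1.71/0.109)^(1/0.63) ≈ 16.3056.
y_gold = 1.71·16.3056^0.37 ≈ 4.8035.
c_gold = y_gold − (n+δ)·k_gold = 4.8035 − 0.109·16.3056 ≈ 3.0262.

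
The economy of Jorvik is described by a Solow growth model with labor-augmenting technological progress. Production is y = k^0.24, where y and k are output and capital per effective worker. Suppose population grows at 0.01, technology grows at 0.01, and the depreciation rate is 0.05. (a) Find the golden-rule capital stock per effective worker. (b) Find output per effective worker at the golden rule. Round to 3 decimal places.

Break-even investment rate: n + g + δ = 0.01 + 0.01 + 0.05 = 0.07.
Maximizing c = f(k) − (n+g+δ)·k gives f'(k) = n+g+δ, i.e. 0.24·k^(0.24−1) = 0.07, so k_gold = (0.24/0.07)^(1/0.76) ≈ 5.0594.
y_gold = 5.0594^0.24 ≈ 1.4756.

(a) k_gold ≈ 5.059; (b) y_gold ≈ 1.476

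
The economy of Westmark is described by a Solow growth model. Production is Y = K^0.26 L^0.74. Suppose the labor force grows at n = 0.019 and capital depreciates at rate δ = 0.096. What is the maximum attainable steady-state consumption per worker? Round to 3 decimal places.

The effective depreciation rate is n + δ = 0.019 + 0.096 = 0.115.
Maximizing c = f(k) − (n+δ)·k gives f'(k) = n+δ, i.e. 0.26·k^(0.26−1) = 0.115, so k_gold = (0.26/0.115)^(1/0.74) ≈ 3.0113.
y_gold = 3.0113^0.26 ≈ 1.3319.
c_gold = y_gold − (n+δ)·k_gold = 1.3319 − 0.115·3.0113 ≈ 0.9856.

c_gold ≈ 0.986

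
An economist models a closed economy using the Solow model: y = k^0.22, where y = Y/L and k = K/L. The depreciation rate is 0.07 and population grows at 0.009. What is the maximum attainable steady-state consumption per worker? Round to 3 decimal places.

c_gold ≈ 1.041

Break-even investment rate: n + δ = 0.009 + 0.07 = 0.079.
Maximizing c = f(k) − (n+δ)·k gives f'(k) = n+δ, i.e. 0.22·k^(0.22−1) = 0.079, so k_gold = (0.22/0.079)^(1/0.78) ≈ 3.7175.
y_gold = 3.7175^0.22 ≈ 1.3349.
c_gold = y_gold − (n+δ)·k_gold = 1.3349 − 0.079·3.7175 ≈ 1.0412.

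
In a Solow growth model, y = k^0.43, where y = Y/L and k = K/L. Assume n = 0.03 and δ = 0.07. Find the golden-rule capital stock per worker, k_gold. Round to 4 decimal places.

The effective depreciation rate is n + δ = 0.03 + 0.07 = 0.1.
Golden rule sets MPK = n+δ: 0.43·k^(0.43−1) = 0.1, so k_gold = (0.43/0.1)^(1/0.57) ≈ 12.9225.

k_gold ≈ 12.9225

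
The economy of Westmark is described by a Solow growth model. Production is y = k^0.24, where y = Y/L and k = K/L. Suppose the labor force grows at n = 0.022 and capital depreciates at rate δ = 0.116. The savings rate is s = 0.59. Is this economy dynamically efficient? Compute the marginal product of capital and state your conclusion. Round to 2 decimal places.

dynamically inefficient; MPK ≈ 0.06

The effective depreciation rate is n + δ = 0.022 + 0.116 = 0.138.
Steady-state k*: s·k^0.24 = 0.138·k gives k* = (0.59/0.138)^(1/0.76) ≈ 6.7644.
MPK = 0.24·6.7644^(-0.76) ≈ 0.0561.
MPK < n+δ = 0.138, so the economy is dynamically inefficient (over-saving).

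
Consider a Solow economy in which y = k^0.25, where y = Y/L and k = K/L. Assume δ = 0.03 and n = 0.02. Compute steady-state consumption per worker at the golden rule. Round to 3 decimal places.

c_gold ≈ 1.282

n + δ = 0.02 + 0.03 = 0.05.
Golden rule sets MPK = n+δ: 0.25·k^(0.25−1) = 0.05, so k_gold = (0.25/0.05)^(1/0.75) ≈ 8.5499.
y_gold = 8.5499^0.25 ≈ 1.7100.
c_gold = y_gold − (n+δ)·k_gold = 1.7100 − 0.05·8.5499 ≈ 1.2825.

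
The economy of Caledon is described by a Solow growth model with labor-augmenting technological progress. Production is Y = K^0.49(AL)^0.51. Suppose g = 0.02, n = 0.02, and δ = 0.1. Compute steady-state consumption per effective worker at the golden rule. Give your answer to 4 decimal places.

c_gold ≈ 1.6994

The effective depreciation rate is n + g + δ = 0.02 + 0.02 + 0.1 = 0.14.
Maximizing c = f(k) − (n+g+δ)·k gives f'(k) = n+g+δ, i.e. 0.49·k^(0.49−1) = 0.14, so k_gold = (0.49/0.14)^(1/0.51) ≈ 11.6627.
y_gold = 11.6627^0.49 ≈ 3.3322.
c_gold = y_gold − (n+g+δ)·k_gold = 3.3322 − 0.14·11.6627 ≈ 1.6994.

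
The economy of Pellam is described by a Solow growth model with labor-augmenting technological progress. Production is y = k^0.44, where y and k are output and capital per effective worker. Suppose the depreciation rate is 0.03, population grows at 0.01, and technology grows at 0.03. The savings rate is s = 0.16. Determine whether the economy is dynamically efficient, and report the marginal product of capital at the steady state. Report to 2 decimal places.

dynamically efficient; MPK ≈ 0.19

Break-even investment rate: n + g + δ = 0.01 + 0.03 + 0.03 = 0.07.
Steady-state k*: s·k^0.44 = 0.07·k gives k* = (0.16/0.07)^(1/0.56) ≈ 4.3763.
MPK = 0.44·4.3763^(-0.56) ≈ 0.1925.
MPK > n+g+δ = 0.07, so the economy is dynamically efficient (under-saving).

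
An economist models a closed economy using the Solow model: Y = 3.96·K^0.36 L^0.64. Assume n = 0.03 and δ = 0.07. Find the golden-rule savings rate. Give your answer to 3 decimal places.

n + δ = 0.03 + 0.07 = 0.1.
At the golden rule MPK = n+δ, and in any Cobb-Douglas steady state s = (n+δ)·k/y = MPK·k/y = capital's share 0.36.

s_gold = 0.360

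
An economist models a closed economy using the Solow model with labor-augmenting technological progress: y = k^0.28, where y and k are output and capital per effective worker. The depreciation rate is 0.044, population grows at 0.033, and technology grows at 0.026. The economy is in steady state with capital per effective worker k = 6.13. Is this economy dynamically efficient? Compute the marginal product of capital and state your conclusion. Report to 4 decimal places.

n + g + δ = 0.033 + 0.026 + 0.044 = 0.103.
MPK = 0.28·k^(0.28−1) = 0.28·6.13^(-0.72) ≈ 0.0759.
MPK < 0.103, so the economy is dynamically inefficient (over-saving).

dynamically inefficient; MPK ≈ 0.0759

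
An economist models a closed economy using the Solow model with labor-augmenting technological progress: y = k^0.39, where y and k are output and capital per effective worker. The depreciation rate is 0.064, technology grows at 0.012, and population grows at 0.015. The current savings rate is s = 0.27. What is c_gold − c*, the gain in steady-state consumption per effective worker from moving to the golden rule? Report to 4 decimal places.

Δc ≈ 0.0835

The effective depreciation rate is n + g + δ = 0.015 + 0.012 + 0.064 = 0.091.
Current steady state (s = 0.27): k* = (0.27/0.091)^(1/0.61) ≈ 5.9470, y* = 5.9470^0.39 ≈ 2.0044, c* = (1−0.27)·2.0044 ≈ 1.4632.
At the golden rule the marginal product of capital equals n+g+δ: 0.39·k^(0.39−1) = 0.091. Solving, k_gold = (0.39/0.091)^(1/0.61) ≈ 10.8668.
y_gold = 10.8668^0.39 ≈ 2.5356, c_gold = y_gold − 0.091·k_gold ≈ 1.5467.
Gain: Δc = 1.5467 − 1.4632 ≈ 0.0835.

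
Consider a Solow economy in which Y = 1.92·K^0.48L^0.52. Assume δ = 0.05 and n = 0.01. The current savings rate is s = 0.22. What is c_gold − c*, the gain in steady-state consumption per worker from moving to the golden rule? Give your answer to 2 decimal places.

Δc ≈ 3.36

Break-even investment rate: n + δ = 0.01 + 0.05 = 0.06.
Current steady state (s = 0.22): k* = (0.22·1.92/0.06)^(1/0.52) ≈ 42.6528, y* = 1.92·42.6528^0.48 ≈ 11.6326, c* = (1−0.22)·11.6326 ≈ 9.0734.
Golden rule sets MPK = n+δ: 0.48·1.92·k^(0.48−1) = 0.06, so k_gold = (0.48·1.92/0.06)^(1/0.52) ≈ 191.2148.
y_gold = 1.92·191.2148^0.48 ≈ 23.9019, c_gold = y_gold − 0.06·k_gold ≈ 12.4290.
Gain: Δc = 12.4290 − 9.0734 ≈ 3.3556.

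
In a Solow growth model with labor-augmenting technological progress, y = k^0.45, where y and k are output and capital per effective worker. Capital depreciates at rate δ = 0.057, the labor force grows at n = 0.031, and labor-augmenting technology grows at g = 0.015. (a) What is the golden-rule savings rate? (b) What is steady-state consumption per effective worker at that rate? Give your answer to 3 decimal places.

n + g + δ = 0.031 + 0.015 + 0.057 = 0.103.
For Cobb-Douglas, s_gold equals capital's share: s_gold = 0.45.
Setting f'(k) = n+g+δ gives 0.45·k^(0.45−1) = 0.103, hence k_gold = (0.45/0.103)^(1/0.55) ≈ 14.5989.
y_gold = 14.5989^0.45 ≈ 3.3415; c_gold = (1−0.45)·y_gold ≈ 1.8378.

(a) s_gold = 0.450; (b) c_gold ≈ 1.838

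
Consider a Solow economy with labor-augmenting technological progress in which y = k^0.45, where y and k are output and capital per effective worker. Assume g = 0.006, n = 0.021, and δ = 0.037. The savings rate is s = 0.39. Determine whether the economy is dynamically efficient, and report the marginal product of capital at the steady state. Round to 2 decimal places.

dynamically efficient; MPK ≈ 0.07

Capital per effective worker breaks even when investment replaces (n + g + δ)·k; here n + g + δ = 0.064.
Steady-state k*: s·k^0.45 = 0.064·k gives k* = (0.39/0.064)^(1/0.55) ≈ 26.7339.
MPK = 0.45·26.7339^(-0.55) ≈ 0.0738.
MPK > n+g+δ = 0.064, so the economy is dynamically efficient (under-saving).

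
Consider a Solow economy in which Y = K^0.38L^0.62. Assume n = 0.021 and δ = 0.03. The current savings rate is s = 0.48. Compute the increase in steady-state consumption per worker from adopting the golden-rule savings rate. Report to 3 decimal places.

Capital per worker breaks even when investment replaces (n + δ)·k; here n + δ = 0.051.
Current steady state (s = 0.48): k* = (0.48/0.051)^(1/0.62) ≈ 37.1909, y* = 37.1909^0.38 ≈ 3.9515, c* = (1−0.48)·3.9515 ≈ 2.0548.
At the golden rule the marginal product of capital equals n+δ: 0.38·k^(0.38−1) = 0.051. Solving, k_gold = (0.38/0.051)^(1/0.62) ≈ 25.5150.
y_gold = 25.5150^0.38 ≈ 3.4244, c_gold = y_gold − 0.051·k_gold ≈ 2.1231.
Gain: Δc = 2.1231 − 2.0548 ≈ 0.0683.

Δc ≈ 0.068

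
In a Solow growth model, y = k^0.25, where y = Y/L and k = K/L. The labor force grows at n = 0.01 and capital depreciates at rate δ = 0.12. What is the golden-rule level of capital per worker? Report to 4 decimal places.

The effective depreciation rate is n + δ = 0.01 + 0.12 = 0.13.
Maximizing c = f(k) − (n+δ)·k gives f'(k) = n+δ, i.e. 0.25·k^(0.25−1) = 0.13, so k_gold = (0.25/0.13)^(1/0.75) ≈ 2.3915.

k_gold ≈ 2.3915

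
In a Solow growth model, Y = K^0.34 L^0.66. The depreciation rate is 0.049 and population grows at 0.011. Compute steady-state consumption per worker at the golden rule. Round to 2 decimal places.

c_gold ≈ 1.61

Capital per worker breaks even when investment replaces (n + δ)·k; here n + δ = 0.06.
Setting f'(k) = n+δ gives 0.34·k^(0.34−1) = 0.06, hence k_gold = (0.34/0.06)^(1/0.66) ≈ 13.8486.
y_gold = 13.8486^0.34 ≈ 2.4439.
c_gold = y_gold − (n+δ)·k_gold = 2.4439 − 0.06·13.8486 ≈ 1.6130.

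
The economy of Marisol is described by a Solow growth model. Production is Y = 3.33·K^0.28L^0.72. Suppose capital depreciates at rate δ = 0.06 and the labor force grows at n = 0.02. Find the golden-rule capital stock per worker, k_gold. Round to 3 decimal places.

k_gold ≈ 30.288

The effective depreciation rate is n + δ = 0.02 + 0.06 = 0.08.
At the golden rule the marginal product of capital equals n+δ: 0.28·3.33·k^(0.28−1) = 0.08. Solving, k_gold = (0.28·3.33/0.08)^(1/0.72) ≈ 30.2878.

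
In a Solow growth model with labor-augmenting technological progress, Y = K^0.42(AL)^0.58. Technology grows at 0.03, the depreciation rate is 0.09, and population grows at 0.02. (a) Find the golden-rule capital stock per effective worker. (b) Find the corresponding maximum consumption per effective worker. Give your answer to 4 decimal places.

n + g + δ = 0.02 + 0.03 + 0.09 = 0.14.
At the golden rule the marginal product of capital equals n+g+δ: 0.42·k^(0.42−1) = 0.14. Solving, k_gold = (0.42/0.14)^(1/0.58) ≈ 6.6470.
y_gold = 6.6470^0.42 ≈ 2.2157; c_gold = y_gold − 0.14·k_gold ≈ 1.2851.

(a) k_gold ≈ 6.6470; (b) c_gold ≈ 1.2851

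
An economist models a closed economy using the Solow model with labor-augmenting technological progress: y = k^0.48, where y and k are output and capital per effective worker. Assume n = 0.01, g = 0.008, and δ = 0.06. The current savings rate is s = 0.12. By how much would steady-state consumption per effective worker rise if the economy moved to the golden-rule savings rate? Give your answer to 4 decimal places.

Capital per effective worker breaks even when investment replaces (n + g + δ)·k; here n + g + δ = 0.078.
Current steady state (s = 0.12): k* = (0.12/0.078)^(1/0.52) ≈ 2.2897, y* = 2.2897^0.48 ≈ 1.4883, c* = (1−0.12)·1.4883 ≈ 1.3097.
Setting f'(k) = n+g+δ gives 0.48·k^(0.48−1) = 0.078, hence k_gold = (0.48/0.078)^(1/0.52) ≈ 32.9298.
y_gold = 32.9298^0.48 ≈ 5.3511, c_gold = y_gold − 0.078·k_gold ≈ 2.7826.
Gain: Δc = 2.7826 − 1.3097 ≈ 1.4729.

Δc ≈ 1.4729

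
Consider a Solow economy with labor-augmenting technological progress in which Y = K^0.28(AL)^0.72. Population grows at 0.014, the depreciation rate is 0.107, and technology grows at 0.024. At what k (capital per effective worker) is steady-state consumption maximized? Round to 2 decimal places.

Capital per effective worker breaks even when investment replaces (n + g + δ)·k; here n + g + δ = 0.145.
At the golden rule the marginal product of capital equals n+g+δ: 0.28·k^(0.28−1) = 0.145. Solving, k_gold = (0.28/0.145)^(1/0.72) ≈ 2.4942.

k_gold ≈ 2.49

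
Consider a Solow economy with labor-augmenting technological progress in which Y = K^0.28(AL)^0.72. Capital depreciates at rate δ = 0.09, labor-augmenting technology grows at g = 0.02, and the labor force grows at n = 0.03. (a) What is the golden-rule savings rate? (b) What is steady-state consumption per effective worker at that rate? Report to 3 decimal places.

The effective depreciation rate is n + g + δ = 0.03 + 0.02 + 0.09 = 0.14.
For Cobb-Douglas, s_gold equals capital's share: s_gold = 0.28.
Golden rule sets MPK = n+g+δ: 0.28·k^(0.28−1) = 0.14, so k_gold = (0.28/0.14)^(1/0.72) ≈ 2.6188.
y_gold = 2.6188^0.28 ≈ 1.3094; c_gold = (1−0.28)·y_gold ≈ 0.9428.

(a) s_gold = 0.280; (b) c_gold ≈ 0.943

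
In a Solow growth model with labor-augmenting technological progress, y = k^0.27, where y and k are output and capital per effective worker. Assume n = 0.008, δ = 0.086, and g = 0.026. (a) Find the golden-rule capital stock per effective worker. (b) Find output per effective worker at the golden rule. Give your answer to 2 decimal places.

n + g + δ = 0.008 + 0.026 + 0.086 = 0.12.
Maximizing c = f(k) − (n+g+δ)·k gives f'(k) = n+g+δ, i.e. 0.27·k^(0.27−1) = 0.12, so k_gold = (0.27/0.12)^(1/0.73) ≈ 3.0370.
y_gold = 3.0370^0.27 ≈ 1.3498.

(a) k_gold ≈ 3.04; (b) y_gold ≈ 1.35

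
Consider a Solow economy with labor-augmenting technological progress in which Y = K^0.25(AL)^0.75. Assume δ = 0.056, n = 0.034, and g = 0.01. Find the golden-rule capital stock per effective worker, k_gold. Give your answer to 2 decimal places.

Break-even investment rate: n + g + δ = 0.034 + 0.01 + 0.056 = 0.1.
Setting f'(k) = n+g+δ gives 0.25·k^(0.25−1) = 0.1, hence k_gold = (0.25/0.1)^(1/0.75) ≈ 3.3930.

k_gold ≈ 3.39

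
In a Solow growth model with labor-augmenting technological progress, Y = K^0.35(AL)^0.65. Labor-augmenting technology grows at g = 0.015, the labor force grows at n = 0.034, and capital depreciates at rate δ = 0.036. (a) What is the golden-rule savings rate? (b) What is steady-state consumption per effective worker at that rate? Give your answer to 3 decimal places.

Break-even investment rate: n + g + δ = 0.034 + 0.015 + 0.036 = 0.085.
For Cobb-Douglas, s_gold equals capital's share: s_gold = 0.35.
Golden rule sets MPK = n+g+δ: 0.35·k^(0.35−1) = 0.085, so k_gold = (0.35/0.085)^(1/0.65) ≈ 8.8230.
y_gold = 8.8230^0.35 ≈ 2.1427; c_gold = (1−0.35)·y_gold ≈ 1.3928.

(a) s_gold = 0.350; (b) c_gold ≈ 1.393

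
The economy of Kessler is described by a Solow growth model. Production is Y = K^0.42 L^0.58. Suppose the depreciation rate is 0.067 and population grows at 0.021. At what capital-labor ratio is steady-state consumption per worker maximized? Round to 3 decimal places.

k_gold ≈ 14.801

n + δ = 0.021 + 0.067 = 0.088.
At the golden rule the marginal product of capital equals n+δ: 0.42·k^(0.42−1) = 0.088. Solving, k_gold = (0.42/0.088)^(1/0.58) ≈ 14.8009.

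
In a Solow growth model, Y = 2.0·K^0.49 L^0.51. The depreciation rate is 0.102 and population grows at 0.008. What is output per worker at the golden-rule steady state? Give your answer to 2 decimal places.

y_gold ≈ 16.35

Capital per worker breaks even when investment replaces (n + δ)·k; here n + δ = 0.11.
Maximizing c = f(k) − (n+δ)·k gives f'(k) = n+δ, i.e. 0.49·2.0·k^(0.49−1) = 0.11, so k_gold = (0.49·2.0/0.11)^(1/0.51) ≈ 72.8481.
Output: y_gold = 2.0·k_gold^0.49 = 2.0·72.8481^0.49 ≈ 16.3537.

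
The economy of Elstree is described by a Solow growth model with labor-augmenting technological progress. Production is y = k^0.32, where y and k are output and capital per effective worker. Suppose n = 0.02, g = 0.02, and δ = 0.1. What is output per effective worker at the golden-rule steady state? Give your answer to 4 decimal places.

y_gold ≈ 1.4755

The effective depreciation rate is n + g + δ = 0.02 + 0.02 + 0.1 = 0.14.
Maximizing c = f(k) − (n+g+δ)·k gives f'(k) = n+g+δ, i.e. 0.32·k^(0.32−1) = 0.14, so k_gold = (0.32/0.14)^(1/0.68) ≈ 3.3727.
Output: y_gold = k_gold^0.32 = 3.3727^0.32 ≈ 1.4755.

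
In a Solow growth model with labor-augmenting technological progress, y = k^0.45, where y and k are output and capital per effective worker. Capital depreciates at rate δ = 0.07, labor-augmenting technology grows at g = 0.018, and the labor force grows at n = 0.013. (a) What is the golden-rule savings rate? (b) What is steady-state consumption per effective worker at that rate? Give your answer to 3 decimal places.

(a) s_gold = 0.450; (b) c_gold ≈ 1.868

Break-even investment rate: n + g + δ = 0.013 + 0.018 + 0.07 = 0.101.
For Cobb-Douglas, s_gold equals capital's share: s_gold = 0.45.
Setting f'(k) = n+g+δ gives 0.45·k^(0.45−1) = 0.101, hence k_gold = (0.45/0.101)^(1/0.55) ≈ 15.1287.
y_gold = 15.1287^0.45 ≈ 3.3956; c_gold = (1−0.45)·y_gold ≈ 1.8676.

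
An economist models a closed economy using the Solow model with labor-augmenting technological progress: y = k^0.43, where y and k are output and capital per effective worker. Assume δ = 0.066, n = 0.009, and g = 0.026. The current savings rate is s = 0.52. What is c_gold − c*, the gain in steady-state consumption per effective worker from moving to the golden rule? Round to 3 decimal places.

The effective depreciation rate is n + g + δ = 0.009 + 0.026 + 0.066 = 0.101.
Current steady state (s = 0.52): k* = (0.52/0.101)^(1/0.57) ≈ 17.7241, y* = 17.7241^0.43 ≈ 3.4426, c* = (1−0.52)·3.4426 ≈ 1.6524.
At the golden rule the marginal product of capital equals n+g+δ: 0.43·k^(0.43−1) = 0.101. Solving, k_gold = (0.43/0.101)^(1/0.57) ≈ 12.6989.
y_gold = 12.6989^0.43 ≈ 2.9828, c_gold = y_gold − 0.101·k_gold ≈ 1.7002.
Gain: Δc = 1.7002 − 1.6524 ≈ 0.0477.

Δc ≈ 0.048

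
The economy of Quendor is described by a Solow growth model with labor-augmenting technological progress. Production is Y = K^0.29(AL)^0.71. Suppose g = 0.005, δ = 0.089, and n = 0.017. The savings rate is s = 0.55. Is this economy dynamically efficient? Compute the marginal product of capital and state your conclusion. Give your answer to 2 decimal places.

dynamically inefficient; MPK ≈ 0.06

The effective depreciation rate is n + g + δ = 0.017 + 0.005 + 0.089 = 0.111.
Steady-state k*: s·k^0.29 = 0.111·k gives k* = (0.55/0.111)^(1/0.71) ≈ 9.5264.
MPK = 0.29·9.5264^(-0.71) ≈ 0.0585.
MPK < n+g+δ = 0.111, so the economy is dynamically inefficient (over-saving).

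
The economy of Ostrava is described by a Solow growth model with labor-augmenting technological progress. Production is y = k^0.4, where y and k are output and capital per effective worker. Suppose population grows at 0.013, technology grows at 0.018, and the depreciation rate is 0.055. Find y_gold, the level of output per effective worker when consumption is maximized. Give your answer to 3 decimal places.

n + g + δ = 0.013 + 0.018 + 0.055 = 0.086.
Maximizing c = f(k) − (n+g+δ)·k gives f'(k) = n+g+δ, i.e. 0.4·k^(0.4−1) = 0.086, so k_gold = (0.4/0.086)^(1/0.6) ≈ 12.9599.
Output: y_gold = k_gold^0.4 = 12.9599^0.4 ≈ 2.7864.

y_gold ≈ 2.786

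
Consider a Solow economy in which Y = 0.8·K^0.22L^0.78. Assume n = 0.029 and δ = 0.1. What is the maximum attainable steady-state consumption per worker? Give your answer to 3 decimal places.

c_gold ≈ 0.681

Capital per worker breaks even when investment replaces (n + δ)·k; here n + δ = 0.129.
Setting f'(k) = n+δ gives 0.22·0.8·k^(0.22−1) = 0.129, hence k_gold = (0.22·0.8/0.129)^(1/0.78) ≈ 1.4893.
y_gold = 0.8·1.4893^0.22 ≈ 0.8733.
c_gold = y_gold − (n+δ)·k_gold = 0.8733 − 0.129·1.4893 ≈ 0.6811.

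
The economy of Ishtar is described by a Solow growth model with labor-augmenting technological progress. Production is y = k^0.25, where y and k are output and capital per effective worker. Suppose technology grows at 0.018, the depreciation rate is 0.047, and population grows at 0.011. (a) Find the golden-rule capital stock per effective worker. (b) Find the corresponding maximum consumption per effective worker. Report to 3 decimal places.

n + g + δ = 0.011 + 0.018 + 0.047 = 0.076.
At the golden rule the marginal product of capital equals n+g+δ: 0.25·k^(0.25−1) = 0.076. Solving, k_gold = (0.25/0.076)^(1/0.75) ≈ 4.8922.
y_gold = 4.8922^0.25 ≈ 1.4872; c_gold = y_gold − 0.076·k_gold ≈ 1.1154.

(a) k_gold ≈ 4.892; (b) c_gold ≈ 1.115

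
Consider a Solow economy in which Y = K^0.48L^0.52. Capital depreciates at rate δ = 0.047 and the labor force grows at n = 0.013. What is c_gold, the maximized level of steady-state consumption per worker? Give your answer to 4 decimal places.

c_gold ≈ 3.5451

Break-even investment rate: n + δ = 0.013 + 0.047 = 0.06.
At the golden rule the marginal product of capital equals n+δ: 0.48·k^(0.48−1) = 0.06. Solving, k_gold = (0.48/0.06)^(1/0.52) ≈ 54.5395.
y_gold = 54.5395^0.48 ≈ 6.8174.
c_gold = y_gold − (n+δ)·k_gold = 6.8174 − 0.06·54.5395 ≈ 3.5451.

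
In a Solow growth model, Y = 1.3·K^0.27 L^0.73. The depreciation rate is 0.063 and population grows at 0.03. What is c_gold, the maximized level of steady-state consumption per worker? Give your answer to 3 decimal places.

Break-even investment rate: n + δ = 0.03 + 0.063 = 0.093.
Maximizing c = f(k) − (n+δ)·k gives f'(k) = n+δ, i.e. 0.27·1.3·k^(0.27−1) = 0.093, so k_gold = (0.27·1.3/0.093)^(1/0.73) ≈ 6.1684.
y_gold = 1.3·6.1684^0.27 ≈ 2.1247.
c_gold = y_gold − (n+δ)·k_gold = 2.1247 − 0.093·6.1684 ≈ 1.5510.

c_gold ≈ 1.551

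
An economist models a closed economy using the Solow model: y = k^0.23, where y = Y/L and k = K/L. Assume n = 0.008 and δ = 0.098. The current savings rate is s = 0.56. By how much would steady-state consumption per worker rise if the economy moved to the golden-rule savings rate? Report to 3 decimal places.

Δc ≈ 0.247

n + δ = 0.008 + 0.098 = 0.106.
Current steady state (s = 0.56): k* = (0.56/0.106)^(1/0.77) ≈ 8.6858, y* = 8.6858^0.23 ≈ 1.6441, c* = (1−0.56)·1.6441 ≈ 0.7234.
Maximizing c = f(k) − (n+δ)·k gives f'(k) = n+δ, i.e. 0.23·k^(0.23−1) = 0.106, so k_gold = (0.23/0.106)^(1/0.77) ≈ 2.7347.
y_gold = 2.7347^0.23 ≈ 1.2603, c_gold = y_gold − 0.106·k_gold ≈ 0.9705.
Gain: Δc = 0.9705 − 0.7234 ≈ 0.2471.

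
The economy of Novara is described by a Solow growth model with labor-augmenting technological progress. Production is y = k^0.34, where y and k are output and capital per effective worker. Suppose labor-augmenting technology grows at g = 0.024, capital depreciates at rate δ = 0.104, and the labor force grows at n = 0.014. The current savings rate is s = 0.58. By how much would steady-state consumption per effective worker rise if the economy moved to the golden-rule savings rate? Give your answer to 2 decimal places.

Δc ≈ 0.17

Capital per effective worker breaks even when investment replaces (n + g + δ)·k; here n + g + δ = 0.142.
Current steady state (s = 0.58): k* = (0.58/0.142)^(1/0.66) ≈ 8.4327, y* = 8.4327^0.34 ≈ 2.0646, c* = (1−0.58)·2.0646 ≈ 0.8671.
Golden rule sets MPK = n+g+δ: 0.34·k^(0.34−1) = 0.142, so k_gold = (0.34/0.142)^(1/0.66) ≈ 3.7543.
y_gold = 3.7543^0.34 ≈ 1.5680, c_gold = y_gold − 0.142·k_gold ≈ 1.0349.
Gain: Δc = 1.0349 − 0.8671 ≈ 0.1677.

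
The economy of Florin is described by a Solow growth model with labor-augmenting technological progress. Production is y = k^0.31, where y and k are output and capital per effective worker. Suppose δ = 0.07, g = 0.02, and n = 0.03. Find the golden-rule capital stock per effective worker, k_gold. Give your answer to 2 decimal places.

Break-even investment rate: n + g + δ = 0.03 + 0.02 + 0.07 = 0.12.
At the golden rule the marginal product of capital equals n+g+δ: 0.31·k^(0.31−1) = 0.12. Solving, k_gold = (0.31/0.12)^(1/0.69) ≈ 3.9570.

k_gold ≈ 3.96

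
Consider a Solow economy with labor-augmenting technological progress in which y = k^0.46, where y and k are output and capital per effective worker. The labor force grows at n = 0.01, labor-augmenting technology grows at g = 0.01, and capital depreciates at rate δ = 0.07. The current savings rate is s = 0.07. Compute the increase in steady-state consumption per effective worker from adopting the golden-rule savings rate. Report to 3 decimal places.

Δc ≈ 1.417

The effective depreciation rate is n + g + δ = 0.01 + 0.01 + 0.07 = 0.09.
Current steady state (s = 0.07): k* = (0.07/0.09)^(1/0.54) ≈ 0.6279, y* = 0.6279^0.46 ≈ 0.8073, c* = (1−0.07)·0.8073 ≈ 0.7508.
Golden rule sets MPK = n+g+δ: 0.46·k^(0.46−1) = 0.09, so k_gold = (0.46/0.09)^(1/0.54) ≈ 20.5147.
y_gold = 20.5147^0.46 ≈ 4.0137, c_gold = y_gold − 0.09·k_gold ≈ 2.1674.
Gain: Δc = 2.1674 − 0.7508 ≈ 1.4167.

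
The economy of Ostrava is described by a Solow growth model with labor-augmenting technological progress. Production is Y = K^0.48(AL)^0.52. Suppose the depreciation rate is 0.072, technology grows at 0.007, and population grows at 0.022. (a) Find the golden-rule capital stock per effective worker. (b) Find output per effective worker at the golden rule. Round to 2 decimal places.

(a) k_gold ≈ 20.03; (b) y_gold ≈ 4.22

n + g + δ = 0.022 + 0.007 + 0.072 = 0.101.
Maximizing c = f(k) − (n+g+δ)·k gives f'(k) = n+g+δ, i.e. 0.48·k^(0.48−1) = 0.101, so k_gold = (0.48/0.101)^(1/0.52) ≈ 20.0341.
y_gold = 20.0341^0.48 ≈ 4.2155.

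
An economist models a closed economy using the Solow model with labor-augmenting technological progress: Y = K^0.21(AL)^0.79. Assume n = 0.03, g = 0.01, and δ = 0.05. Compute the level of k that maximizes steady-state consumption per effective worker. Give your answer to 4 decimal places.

k_gold ≈ 2.9228

Break-even investment rate: n + g + δ = 0.03 + 0.01 + 0.05 = 0.09.
Maximizing c = f(k) − (n+g+δ)·k gives f'(k) = n+g+δ, i.e. 0.21·k^(0.21−1) = 0.09, so k_gold = (0.21/0.09)^(1/0.79) ≈ 2.9228.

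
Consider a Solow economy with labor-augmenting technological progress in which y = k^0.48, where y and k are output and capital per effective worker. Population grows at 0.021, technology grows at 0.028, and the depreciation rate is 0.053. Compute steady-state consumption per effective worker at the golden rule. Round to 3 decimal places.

c_gold ≈ 2.172

The effective depreciation rate is n + g + δ = 0.021 + 0.028 + 0.053 = 0.102.
Setting f'(k) = n+g+δ gives 0.48·k^(0.48−1) = 0.102, hence k_gold = (0.48/0.102)^(1/0.52) ≈ 19.6581.
y_gold = 19.6581^0.48 ≈ 4.1773.
c_gold = y_gold − (n+g+δ)·k_gold = 4.1773 − 0.102·19.6581 ≈ 2.1722.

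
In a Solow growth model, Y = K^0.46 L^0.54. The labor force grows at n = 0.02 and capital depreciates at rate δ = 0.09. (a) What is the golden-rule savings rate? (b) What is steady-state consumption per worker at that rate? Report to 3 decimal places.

n + δ = 0.02 + 0.09 = 0.11.
For Cobb-Douglas, s_gold equals capital's share: s_gold = 0.46.
Golden rule sets MPK = n+δ: 0.46·k^(0.46−1) = 0.11, so k_gold = (0.46/0.11)^(1/0.54) ≈ 14.1474.
y_gold = 14.1474^0.46 ≈ 3.3831; c_gold = (1−0.46)·y_gold ≈ 1.8269.

(a) s_gold = 0.460; (b) c_gold ≈ 1.827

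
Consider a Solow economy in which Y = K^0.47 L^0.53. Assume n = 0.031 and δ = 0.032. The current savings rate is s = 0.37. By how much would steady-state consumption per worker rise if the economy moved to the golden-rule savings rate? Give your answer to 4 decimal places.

n + δ = 0.031 + 0.032 = 0.063.
Current steady state (s = 0.37): k* = (0.37/0.063)^(1/0.53) ≈ 28.2281, y* = 28.2281^0.47 ≈ 4.8064, c* = (1−0.37)·4.8064 ≈ 3.0280.
Golden rule sets MPK = n+δ: 0.47·k^(0.47−1) = 0.063, so k_gold = (0.47/0.063)^(1/0.53) ≈ 44.3314.
y_gold = 44.3314^0.47 ≈ 5.9423, c_gold = y_gold − 0.063·k_gold ≈ 3.1494.
Gain: Δc = 3.1494 − 3.0280 ≈ 0.1214.

Δc ≈ 0.1214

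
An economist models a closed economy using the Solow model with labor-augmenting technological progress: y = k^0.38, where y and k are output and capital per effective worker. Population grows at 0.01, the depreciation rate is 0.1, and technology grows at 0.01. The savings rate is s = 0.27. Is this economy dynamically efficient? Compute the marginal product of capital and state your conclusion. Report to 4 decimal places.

dynamically efficient; MPK ≈ 0.1689

Capital per effective worker breaks even when investment replaces (n + g + δ)·k; here n + g + δ = 0.12.
Steady-state k*: s·k^0.38 = 0.12·k gives k* = (0.27/0.12)^(1/0.62) ≈ 3.6986.
MPK = 0.38·3.6986^(-0.62) ≈ 0.1689.
MPK > n+g+δ = 0.12, so the economy is dynamically efficient (under-saving).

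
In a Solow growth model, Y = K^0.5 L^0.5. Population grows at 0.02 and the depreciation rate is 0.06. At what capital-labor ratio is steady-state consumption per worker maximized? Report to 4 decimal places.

k_gold ≈ 39.0625

Capital per worker breaks even when investment replaces (n + δ)·k; here n + δ = 0.08.
At the golden rule the marginal product of capital equals n+δ: 0.5·k^(0.5−1) = 0.08. Solving, k_gold = (0.5/0.08)^(1/0.5) ≈ 39.0625.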